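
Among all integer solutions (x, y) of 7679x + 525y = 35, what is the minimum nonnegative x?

gcd(7679, 525) = 7.
7 divides 35, so solutions exist.
By Bézout, 7679×(8) + 525×(-117) = 7.
Scale by 35/7 = 5: (x₀, y₀) = (40, -585).
General solution: x = 40 + 75t, y = -585 - 1097t for integer t.
x ≥ 0: smallest is 40 mod 75 = 40 (at t = 0), with y = -585.

40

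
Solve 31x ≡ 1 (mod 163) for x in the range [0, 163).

gcd(163, 31) = 1  (163 = 5·31 + 8, 31 = 3·8 + 7, 8 = 1·7 + 1, 7 = 7·1).
Back-substituting, 31·(-21) + 163·(4) = 1.
So 31·-21 ≡ 1 (mod 163), and -21 mod 163 = 142.

142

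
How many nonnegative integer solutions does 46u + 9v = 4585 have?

11

gcd(46, 9) = 1.
By Bézout, 46*(1) + 9*(-5) = 1.
One solution: (4, 489).
General: u = 4 + 9t, v = 489 - 46t.
u ≥ 0 ⇒ t ≥ 0; v ≥ 0 ⇒ t ≤ 10. So t ∈ [0, 10]: 11 solutions.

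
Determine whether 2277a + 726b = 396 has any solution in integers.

gcd(2277, 726) = 33.
33 divides 396, so integer solutions exist.

yes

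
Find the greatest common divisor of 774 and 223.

gcd(774, 223):
  774 = 3×223 + 105
  223 = 2×105 + 13
  105 = 8×13 + 1
  13 = 13×1
so gcd(774, 223) = 1.

1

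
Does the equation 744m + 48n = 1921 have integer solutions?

no

gcd(744, 48) = 24  (744 = 15*48 + 24, 48 = 2*24).
24 does not divide 1921 (remainder 1), so no integer solutions.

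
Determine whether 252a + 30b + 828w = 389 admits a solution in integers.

no

gcd(252, 30) = 6  (252 = 8·30 + 12, 30 = 2·12 + 6, 12 = 2·6).
gcd(6, 828) = 6.
6 does not divide 389 (remainder 5), so no integer solutions.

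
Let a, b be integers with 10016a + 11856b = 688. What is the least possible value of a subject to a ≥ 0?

gcd(11856, 10016):
  11856 = 1·10016 + 1840
  10016 = 5·1840 + 816
  1840 = 2·816 + 208
  816 = 3·208 + 192
  208 = 1·192 + 16
  192 = 12·16
so gcd(11856, 10016) = 16.
16 divides 688, so solutions exist.
Back-substitute for Bézout coefficients:
  16 = 208 - 1·192
  ... = 10016·(-58) + 11856·(49)
Scale by 688/16 = 43: (a₀, b₀) = (-2494, 2107).
General solution: a = -2494 + 741t, b = 2107 - 626t for integer t.
a ≥ 0: smallest is -2494 mod 741 = 470 (at t = 4), with b = -397.

470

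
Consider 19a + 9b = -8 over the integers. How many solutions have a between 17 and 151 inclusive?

gcd(19, 9) = 1.
By Bézout, 19·(1) + 9·(-2) = 1.
Particular solution: (1, -3).
General solution: a = 1 + 9t, b = -3 - 19t for integer t.
17 ≤ 1 + 9t ≤ 151 gives t ∈ [2, 16], which is 15 values.

15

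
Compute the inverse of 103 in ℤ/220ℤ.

47

gcd(220, 103) = 1.
By Bézout, 103×(47) + 220×(-22) = 1.
So 103×47 ≡ 1 (mod 220), and 47 mod 220 = 47.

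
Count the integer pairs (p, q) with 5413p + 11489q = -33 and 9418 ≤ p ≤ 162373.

gcd(11489, 5413):
  11489 = 2×5413 + 663
  5413 = 8×663 + 109
  663 = 6×109 + 9
  109 = 12×9 + 1
  9 = 9×1
so gcd(11489, 5413) = 1.
Back-substitute for Bézout coefficients:
  1 = 109 - 12×9
  ... = 5413×(1265) + 11489×(-596)
Scale by -33: particular solution (-41745, 19668); reduce p mod 11489: (4211, -1984).
General solution: p = 4211 + 11489t, q = -1984 - 5413t for integer t.
9418 ≤ 4211 + 11489t ≤ 162373 gives t ∈ [1, 13], which is 13 values.

13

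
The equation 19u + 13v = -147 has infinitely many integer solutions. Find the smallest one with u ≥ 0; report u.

8

gcd(19, 13):
  19 = 1×13 + 6
  13 = 2×6 + 1
  6 = 6×1
so gcd(19, 13) = 1.
1 divides -147, so solutions exist.
Back-substitute for Bézout coefficients:
  1 = 13 - 2×6
  ... = 19×(-2) + 13×(3)
Scale by -147/1 = -147: (u₀, v₀) = (294, -441).
General solution: u = 294 + 13t, v = -441 - 19t for integer t.
u ≥ 0: smallest is 294 mod 13 = 8 (at t = -22), with v = -23.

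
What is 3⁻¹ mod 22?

gcd(22, 3) = 1  (22 = 7×3 + 1, 3 = 3×1).
Back-substituting, 3×(-7) + 22×(1) = 1.
So 3×-7 ≡ 1 (mod 22), and -7 mod 22 = 15.

15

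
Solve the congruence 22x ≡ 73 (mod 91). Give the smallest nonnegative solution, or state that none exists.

24

gcd(91, 22) = 1.
1 divides 73, so solutions exist.
By Bézout, 22×(29) + 91×(-7) = 1.
So 22×(29) ≡ 1 (mod 91); multiply by 73: x ≡ 2117 (mod 91).
Smallest nonnegative: x = 2117 mod 91 = 24.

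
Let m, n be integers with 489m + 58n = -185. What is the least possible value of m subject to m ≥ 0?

gcd(489, 58) = 1  (489 = 8×58 + 25, 58 = 2×25 + 8, 25 = 3×8 + 1, 8 = 8×1).
1 divides -185, so solutions exist.
Back-substituting, 489×(7) + 58×(-59) = 1.
Scale by -185/1 = -185: (m₀, n₀) = (-1295, 10915).
General solution: m = -1295 + 58t, n = 10915 - 489t for integer t.
m ≥ 0: smallest is -1295 mod 58 = 39 (at t = 23), with n = -332.

39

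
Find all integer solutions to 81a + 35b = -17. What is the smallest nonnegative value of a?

8

gcd(81, 35) = 1.
1 divides -17, so solutions exist.
By Bézout, 81·(16) + 35·(-37) = 1.
Scale by -17/1 = -17: (a₀, b₀) = (-272, 629).
General solution: a = -272 + 35t, b = 629 - 81t for integer t.
a ≥ 0: smallest is -272 mod 35 = 8 (at t = 8), with b = -19.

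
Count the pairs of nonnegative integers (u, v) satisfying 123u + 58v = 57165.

gcd(123, 58) = 1.
By Bézout, 123*(25) + 58*(-53) = 1.
One solution: (5, 975).
General: u = 5 + 58t, v = 975 - 123t.
u ≥ 0 ⇒ t ≥ 0; v ≥ 0 ⇒ t ≤ 7. So t ∈ [0, 7]: 8 solutions.

8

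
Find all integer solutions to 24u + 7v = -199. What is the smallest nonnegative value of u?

gcd(24, 7):
  24 = 3*7 + 3
  7 = 2*3 + 1
  3 = 3*1
so gcd(24, 7) = 1.
1 divides -199, so solutions exist.
Back-substitute for Bézout coefficients:
  1 = 7 - 2*3
  ... = 24*(-2) + 7*(7)
Scale by -199/1 = -199: (u₀, v₀) = (398, -1393).
General solution: u = 398 + 7t, v = -1393 - 24t for integer t.
u ≥ 0: smallest is 398 mod 7 = 6 (at t = -56), with v = -49.

6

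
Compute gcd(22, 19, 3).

gcd(22, 19) = 1  (22 = 1×19 + 3, 19 = 6×3 + 1, 3 = 3×1).
gcd(1, 3) = 1.

1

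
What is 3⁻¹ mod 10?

gcd(10, 3) = 1  (10 = 3×3 + 1, 3 = 3×1).
Back-substituting, 3×(-3) + 10×(1) = 1.
So 3×-3 ≡ 1 (mod 10), and -3 mod 10 = 7.

7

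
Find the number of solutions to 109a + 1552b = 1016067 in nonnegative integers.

gcd(1552, 109) = 1  (1552 = 14·109 + 26, 109 = 4·26 + 5, 26 = 5·5 + 1, 5 = 5·1).
Back-substituting, 109·(-299) + 1552·(21) = 1.
Scale by 1016067: one solution is (-303804033, 21337407). Reduce a mod 1552: (1519, 548).
General: a = 1519 + 1552t, b = 548 - 109t.
a ≥ 0 ⇒ t ≥ 0; b ≥ 0 ⇒ t ≤ 5. So t ∈ [0, 5]: 6 solutions.

6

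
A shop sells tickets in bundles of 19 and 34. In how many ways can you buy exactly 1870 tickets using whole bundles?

3

Need nonnegative integers with 19j + 34k = 1870.
gcd(19, 34) = 1, and 19·(9) + 34·(-5) = 1.
So (j₀, k₀) = (16830, -9350); general j = 16830 + 34t, k = -9350 - 19t.
j ≥ 0 ⇒ t ≥ -495; k ≥ 0 ⇒ t ≤ -493. That's 3 values of t.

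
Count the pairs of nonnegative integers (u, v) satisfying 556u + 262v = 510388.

gcd(556, 262) = 2.
By Bézout, 556*(41) + 262*(-87) = 2.
One solution: (115, 1704).
General: u = 115 + 131t, v = 1704 - 278t.
u ≥ 0 ⇒ t ≥ 0; v ≥ 0 ⇒ t ≤ 6. So t ∈ [0, 6]: 7 solutions.

7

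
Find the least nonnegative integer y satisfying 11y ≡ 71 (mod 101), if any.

gcd(101, 11) = 1.
1 divides 71, so solutions exist.
By Bézout, 11×(46) + 101×(-5) = 1.
So 11×(46) ≡ 1 (mod 101); multiply by 71: y ≡ 3266 (mod 101).
Smallest nonnegative: y = 3266 mod 101 = 34.

34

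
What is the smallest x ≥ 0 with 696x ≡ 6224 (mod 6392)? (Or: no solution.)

661

gcd(6392, 696) = 8  (6392 = 9*696 + 128, 696 = 5*128 + 56, 128 = 2*56 + 16, 56 = 3*16 + 8, 16 = 2*8).
8 divides 6224, so solutions exist.
Back-substituting, 696*(349) + 6392*(-38) = 8.
So 696*(349) ≡ 8 (mod 6392); multiply by 778: x ≡ 271522 (mod 799).
Smallest nonnegative: x = 271522 mod 799 = 661.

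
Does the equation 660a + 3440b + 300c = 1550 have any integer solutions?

no

gcd(3440, 660):
  3440 = 5×660 + 140
  660 = 4×140 + 100
  140 = 1×100 + 40
  100 = 2×40 + 20
  40 = 2×20
so gcd(3440, 660) = 20.
gcd(20, 300) = 20.
20 does not divide 1550 (remainder 10), so no integer solutions.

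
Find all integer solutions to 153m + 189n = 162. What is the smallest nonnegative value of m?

gcd(189, 153):
  189 = 1*153 + 36
  153 = 4*36 + 9
  36 = 4*9
so gcd(189, 153) = 9.
9 divides 162, so solutions exist.
Back-substitute for Bézout coefficients:
  9 = 153 - 4*36
  ... = 153*(5) + 189*(-4)
Scale by 162/9 = 18: (m₀, n₀) = (90, -72).
General solution: m = 90 + 21t, n = -72 - 17t for integer t.
m ≥ 0: smallest is 90 mod 21 = 6 (at t = -4), with n = -4.

6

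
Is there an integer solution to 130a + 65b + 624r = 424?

gcd(130, 65):
  130 = 2×65
so gcd(130, 65) = 65.
gcd(65, 624) = 13.
13 does not divide 424 (remainder 8), so no integer solutions.

no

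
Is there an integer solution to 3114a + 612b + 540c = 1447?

gcd(3114, 612) = 18  (3114 = 5×612 + 54, 612 = 11×54 + 18, 54 = 3×18).
gcd(18, 540) = 18.
18 does not divide 1447 (remainder 7), so no integer solutions.

no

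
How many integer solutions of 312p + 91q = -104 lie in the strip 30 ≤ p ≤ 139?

16

gcd(312, 91):
  312 = 3*91 + 39
  91 = 2*39 + 13
  39 = 3*13
so gcd(312, 91) = 13.
Back-substitute for Bézout coefficients:
  13 = 91 - 2*39
  ... = 312*(-2) + 91*(7)
Scale by -8: particular solution (16, -56); reduce p mod 7: (2, -8).
General solution: p = 2 + 7t, q = -8 - 24t for integer t.
30 ≤ 2 + 7t ≤ 139 gives t ∈ [4, 19], which is 16 values.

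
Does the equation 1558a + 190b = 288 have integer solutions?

no

gcd(1558, 190):
  1558 = 8*190 + 38
  190 = 5*38
so gcd(1558, 190) = 38.
38 does not divide 288 (remainder 22), so no integer solutions.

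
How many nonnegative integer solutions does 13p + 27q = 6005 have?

17

gcd(27, 13):
  27 = 2·13 + 1
  13 = 13·1
so gcd(27, 13) = 1.
Back-substitute for Bézout coefficients:
  1 = 27 - 2·13
  ... = 13·(-2) + 27·(1)
Scale by 6005: one solution is (-12010, 6005). Reduce p mod 27: (5, 220).
General: p = 5 + 27t, q = 220 - 13t.
p ≥ 0 ⇒ t ≥ 0; q ≥ 0 ⇒ t ≤ 16. So t ∈ [0, 16]: 17 solutions.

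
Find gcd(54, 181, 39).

1

gcd(181, 54):
  181 = 3*54 + 19
  54 = 2*19 + 16
  19 = 1*16 + 3
  16 = 5*3 + 1
  3 = 3*1
so gcd(181, 54) = 1.
gcd(1, 39) = 1.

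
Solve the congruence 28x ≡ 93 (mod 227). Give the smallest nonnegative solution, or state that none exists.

206

gcd(227, 28) = 1.
1 divides 93, so solutions exist.
By Bézout, 28×(73) + 227×(-9) = 1.
So 28×(73) ≡ 1 (mod 227); multiply by 93: x ≡ 6789 (mod 227).
Smallest nonnegative: x = 6789 mod 227 = 206.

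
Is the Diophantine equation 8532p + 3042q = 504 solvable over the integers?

yes

gcd(8532, 3042) = 18  (8532 = 2*3042 + 2448, 3042 = 1*2448 + 594, 2448 = 4*594 + 72, 594 = 8*72 + 18, 72 = 4*18).
18 divides 504, so integer solutions exist.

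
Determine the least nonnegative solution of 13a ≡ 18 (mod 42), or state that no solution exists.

24

gcd(42, 13) = 1  (42 = 3·13 + 3, 13 = 4·3 + 1, 3 = 3·1).
1 divides 18, so solutions exist.
Back-substituting, 13·(13) + 42·(-4) = 1.
So 13·(13) ≡ 1 (mod 42); multiply by 18: a ≡ 234 (mod 42).
Smallest nonnegative: a = 234 mod 42 = 24.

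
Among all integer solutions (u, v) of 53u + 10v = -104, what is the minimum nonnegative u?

gcd(53, 10) = 1.
1 divides -104, so solutions exist.
By Bézout, 53×(-3) + 10×(16) = 1.
Scale by -104/1 = -104: (u₀, v₀) = (312, -1664).
General solution: u = 312 + 10t, v = -1664 - 53t for integer t.
u ≥ 0: smallest is 312 mod 10 = 2 (at t = -31), with v = -21.

2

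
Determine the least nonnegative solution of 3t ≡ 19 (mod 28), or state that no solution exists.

25

gcd(28, 3):
  28 = 9×3 + 1
  3 = 3×1
so gcd(28, 3) = 1.
1 divides 19, so solutions exist.
Back-substitute for Bézout coefficients:
  1 = 28 - 9×3
  ... = 3×(-9) + 28×(1)
So 3×(-9) ≡ 1 (mod 28); multiply by 19: t ≡ -171 (mod 28).
Smallest nonnegative: t = -171 mod 28 = 25.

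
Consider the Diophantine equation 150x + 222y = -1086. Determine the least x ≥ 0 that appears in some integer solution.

gcd(222, 150):
  222 = 1·150 + 72
  150 = 2·72 + 6
  72 = 12·6
so gcd(222, 150) = 6.
6 divides -1086, so solutions exist.
Back-substitute for Bézout coefficients:
  6 = 150 - 2·72
  ... = 150·(3) + 222·(-2)
Scale by -1086/6 = -181: (x₀, y₀) = (-543, 362).
General solution: x = -543 + 37t, y = 362 - 25t for integer t.
x ≥ 0: smallest is -543 mod 37 = 12 (at t = 15), with y = -13.

12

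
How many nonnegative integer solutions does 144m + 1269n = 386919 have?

19

gcd(1269, 144) = 9  (1269 = 8·144 + 117, 144 = 1·117 + 27, 117 = 4·27 + 9, 27 = 3·9).
Back-substituting, 144·(-44) + 1269·(5) = 9.
Scale by 42991: one solution is (-1891604, 214955). Reduce m mod 141: (52, 299).
General: m = 52 + 141t, n = 299 - 16t.
m ≥ 0 ⇒ t ≥ 0; n ≥ 0 ⇒ t ≤ 18. So t ∈ [0, 18]: 19 solutions.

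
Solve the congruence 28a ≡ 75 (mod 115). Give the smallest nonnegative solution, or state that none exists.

gcd(115, 28) = 1  (115 = 4×28 + 3, 28 = 9×3 + 1, 3 = 3×1).
1 divides 75, so solutions exist.
Back-substituting, 28×(37) + 115×(-9) = 1.
So 28×(37) ≡ 1 (mod 115); multiply by 75: a ≡ 2775 (mod 115).
Smallest nonnegative: a = 2775 mod 115 = 15.

15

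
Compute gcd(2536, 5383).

1

gcd(5383, 2536):
  5383 = 2·2536 + 311
  2536 = 8·311 + 48
  311 = 6·48 + 23
  48 = 2·23 + 2
  23 = 11·2 + 1
  2 = 2·1
so gcd(5383, 2536) = 1.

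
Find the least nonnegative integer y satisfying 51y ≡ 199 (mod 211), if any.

gcd(211, 51):
  211 = 4*51 + 7
  51 = 7*7 + 2
  7 = 3*2 + 1
  2 = 2*1
so gcd(211, 51) = 1.
1 divides 199, so solutions exist.
Back-substitute for Bézout coefficients:
  1 = 7 - 3*2
  ... = 51*(-91) + 211*(22)
So 51*(-91) ≡ 1 (mod 211); multiply by 199: y ≡ -18109 (mod 211).
Smallest nonnegative: y = -18109 mod 211 = 37.

37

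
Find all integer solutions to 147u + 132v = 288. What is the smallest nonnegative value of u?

28

gcd(147, 132):
  147 = 1×132 + 15
  132 = 8×15 + 12
  15 = 1×12 + 3
  12 = 4×3
so gcd(147, 132) = 3.
3 divides 288, so solutions exist.
Back-substitute for Bézout coefficients:
  3 = 15 - 1×12
  ... = 147×(9) + 132×(-10)
Scale by 288/3 = 96: (u₀, v₀) = (864, -960).
General solution: u = 864 + 44t, v = -960 - 49t for integer t.
u ≥ 0: smallest is 864 mod 44 = 28 (at t = -19), with v = -29.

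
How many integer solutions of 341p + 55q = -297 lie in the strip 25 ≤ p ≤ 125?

20

gcd(341, 55):
  341 = 6·55 + 11
  55 = 5·11
so gcd(341, 55) = 11.
Back-substitute for Bézout coefficients:
  11 = 341 - 6·55
  ... = 341·(1) + 55·(-6)
Scale by -27: particular solution (-27, 162); reduce p mod 5: (3, -24).
General solution: p = 3 + 5t, q = -24 - 31t for integer t.
25 ≤ 3 + 5t ≤ 125 gives t ∈ [5, 24], which is 20 values.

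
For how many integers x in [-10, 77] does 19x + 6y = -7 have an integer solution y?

15

gcd(19, 6) = 1  (19 = 3·6 + 1, 6 = 6·1).
Back-substituting, 19·(1) + 6·(-3) = 1.
Scale by -7: particular solution (-7, 21); reduce x mod 6: (5, -17).
General solution: x = 5 + 6t, y = -17 - 19t for integer t.
-10 ≤ 5 + 6t ≤ 77 gives t ∈ [-2, 12], which is 15 values.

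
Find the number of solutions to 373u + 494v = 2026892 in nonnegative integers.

gcd(494, 373) = 1.
By Bézout, 373·(-49) + 494·(37) = 1.
One solution: (4, 4100).
General: u = 4 + 494t, v = 4100 - 373t.
u ≥ 0 ⇒ t ≥ 0; v ≥ 0 ⇒ t ≤ 10. So t ∈ [0, 10]: 11 solutions.

11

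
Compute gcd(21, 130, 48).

gcd(130, 21):
  130 = 6×21 + 4
  21 = 5×4 + 1
  4 = 4×1
so gcd(130, 21) = 1.
gcd(1, 48) = 1.

1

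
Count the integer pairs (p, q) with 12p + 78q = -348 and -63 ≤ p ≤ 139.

gcd(78, 12) = 6.
By Bézout, 12×(-6) + 78×(1) = 6.
Particular solution: (10, -6).
General solution: p = 10 + 13t, q = -6 - 2t for integer t.
-63 ≤ 10 + 13t ≤ 139 gives t ∈ [-5, 9], which is 15 values.

15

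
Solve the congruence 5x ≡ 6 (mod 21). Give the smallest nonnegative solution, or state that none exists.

18

gcd(21, 5):
  21 = 4*5 + 1
  5 = 5*1
so gcd(21, 5) = 1.
1 divides 6, so solutions exist.
Back-substitute for Bézout coefficients:
  1 = 21 - 4*5
  ... = 5*(-4) + 21*(1)
So 5*(-4) ≡ 1 (mod 21); multiply by 6: x ≡ -24 (mod 21).
Smallest nonnegative: x = -24 mod 21 = 18.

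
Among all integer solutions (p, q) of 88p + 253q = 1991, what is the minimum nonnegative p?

gcd(253, 88):
  253 = 2*88 + 77
  88 = 1*77 + 11
  77 = 7*11
so gcd(253, 88) = 11.
11 divides 1991, so solutions exist.
Back-substitute for Bézout coefficients:
  11 = 88 - 1*77
  ... = 88*(3) + 253*(-1)
Scale by 1991/11 = 181: (p₀, q₀) = (543, -181).
General solution: p = 543 + 23t, q = -181 - 8t for integer t.
p ≥ 0: smallest is 543 mod 23 = 14 (at t = -23), with q = 3.

14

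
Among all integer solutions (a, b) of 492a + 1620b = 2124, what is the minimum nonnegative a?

gcd(1620, 492) = 12.
12 divides 2124, so solutions exist.
By Bézout, 492×(56) + 1620×(-17) = 12.
Scale by 2124/12 = 177: (a₀, b₀) = (9912, -3009).
General solution: a = 9912 + 135t, b = -3009 - 41t for integer t.
a ≥ 0: smallest is 9912 mod 135 = 57 (at t = -73), with b = -16.

57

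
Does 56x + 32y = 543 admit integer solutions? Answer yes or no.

gcd(56, 32) = 8.
8 does not divide 543 (remainder 7), so no integer solutions.

no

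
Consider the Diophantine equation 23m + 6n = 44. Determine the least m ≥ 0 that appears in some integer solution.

gcd(23, 6) = 1.
1 divides 44, so solutions exist.
By Bézout, 23·(-1) + 6·(4) = 1.
Scale by 44/1 = 44: (m₀, n₀) = (-44, 176).
General solution: m = -44 + 6t, n = 176 - 23t for integer t.
m ≥ 0: smallest is -44 mod 6 = 4 (at t = 8), with n = -8.

4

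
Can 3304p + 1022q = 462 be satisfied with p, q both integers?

gcd(3304, 1022):
  3304 = 3*1022 + 238
  1022 = 4*238 + 70
  238 = 3*70 + 28
  70 = 2*28 + 14
  28 = 2*14
so gcd(3304, 1022) = 14.
14 divides 462, so integer solutions exist.

yes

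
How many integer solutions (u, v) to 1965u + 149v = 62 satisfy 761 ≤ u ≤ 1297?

4

gcd(1965, 149):
  1965 = 13·149 + 28
  149 = 5·28 + 9
  28 = 3·9 + 1
  9 = 9·1
so gcd(1965, 149) = 1.
Back-substitute for Bézout coefficients:
  1 = 28 - 3·9
  ... = 1965·(16) + 149·(-211)
Scale by 62: particular solution (992, -13082); reduce u mod 149: (98, -1292).
General solution: u = 98 + 149t, v = -1292 - 1965t for integer t.
761 ≤ 98 + 149t ≤ 1297 gives t ∈ [5, 8], which is 4 values.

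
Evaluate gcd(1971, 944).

gcd(1971, 944):
  1971 = 2×944 + 83
  944 = 11×83 + 31
  83 = 2×31 + 21
  31 = 1×21 + 10
  21 = 2×10 + 1
  10 = 10×1
so gcd(1971, 944) = 1.

1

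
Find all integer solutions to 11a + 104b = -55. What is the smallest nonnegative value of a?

gcd(104, 11):
  104 = 9·11 + 5
  11 = 2·5 + 1
  5 = 5·1
so gcd(104, 11) = 1.
1 divides -55, so solutions exist.
Back-substitute for Bézout coefficients:
  1 = 11 - 2·5
  ... = 11·(19) + 104·(-2)
Scale by -55/1 = -55: (a₀, b₀) = (-1045, 110).
General solution: a = -1045 + 104t, b = 110 - 11t for integer t.
a ≥ 0: smallest is -1045 mod 104 = 99 (at t = 11), with b = -11.

99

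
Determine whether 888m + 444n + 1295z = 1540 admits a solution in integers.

gcd(888, 444) = 444  (888 = 2×444).
gcd(444, 1295) = 37.
37 does not divide 1540 (remainder 23), so no integer solutions.

no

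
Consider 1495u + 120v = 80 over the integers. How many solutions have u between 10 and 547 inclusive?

gcd(1495, 120) = 5  (1495 = 12×120 + 55, 120 = 2×55 + 10, 55 = 5×10 + 5, 10 = 2×5).
Back-substituting, 1495×(11) + 120×(-137) = 5.
Scale by 16: particular solution (176, -2192); reduce u mod 24: (8, -99).
General solution: u = 8 + 24t, v = -99 - 299t for integer t.
10 ≤ 8 + 24t ≤ 547 gives t ∈ [1, 22], which is 22 values.

22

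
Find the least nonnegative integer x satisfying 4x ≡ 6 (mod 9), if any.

6

gcd(9, 4) = 1.
1 divides 6, so solutions exist.
By Bézout, 4*(-2) + 9*(1) = 1.
So 4*(-2) ≡ 1 (mod 9); multiply by 6: x ≡ -12 (mod 9).
Smallest nonnegative: x = -12 mod 9 = 6.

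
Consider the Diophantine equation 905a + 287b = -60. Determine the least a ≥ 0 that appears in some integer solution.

103

gcd(905, 287):
  905 = 3×287 + 44
  287 = 6×44 + 23
  44 = 1×23 + 21
  23 = 1×21 + 2
  21 = 10×2 + 1
  2 = 2×1
so gcd(905, 287) = 1.
1 divides -60, so solutions exist.
Back-substitute for Bézout coefficients:
  1 = 21 - 10×2
  ... = 905×(137) + 287×(-432)
Scale by -60/1 = -60: (a₀, b₀) = (-8220, 25920).
General solution: a = -8220 + 287t, b = 25920 - 905t for integer t.
a ≥ 0: smallest is -8220 mod 287 = 103 (at t = 29), with b = -325.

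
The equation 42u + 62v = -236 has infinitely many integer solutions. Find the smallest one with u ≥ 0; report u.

18

gcd(62, 42):
  62 = 1×42 + 20
  42 = 2×20 + 2
  20 = 10×2
so gcd(62, 42) = 2.
2 divides -236, so solutions exist.
Back-substitute for Bézout coefficients:
  2 = 42 - 2×20
  ... = 42×(3) + 62×(-2)
Scale by -236/2 = -118: (u₀, v₀) = (-354, 236).
General solution: u = -354 + 31t, v = 236 - 21t for integer t.
u ≥ 0: smallest is -354 mod 31 = 18 (at t = 12), with v = -16.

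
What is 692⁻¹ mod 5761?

1357

gcd(5761, 692):
  5761 = 8·692 + 225
  692 = 3·225 + 17
  225 = 13·17 + 4
  17 = 4·4 + 1
  4 = 4·1
so gcd(5761, 692) = 1.
Back-substitute for Bézout coefficients:
  1 = 17 - 4·4
  ... = 692·(1357) + 5761·(-163)
So 692·1357 ≡ 1 (mod 5761), and 1357 mod 5761 = 1357.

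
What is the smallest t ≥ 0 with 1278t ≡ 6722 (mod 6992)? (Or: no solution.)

2511

gcd(6992, 1278) = 2.
2 divides 6722, so solutions exist.
By Bézout, 1278·(-1417) + 6992·(259) = 2.
So 1278·(-1417) ≡ 2 (mod 6992); multiply by 3361: t ≡ -4762537 (mod 3496).
Smallest nonnegative: t = -4762537 mod 3496 = 2511.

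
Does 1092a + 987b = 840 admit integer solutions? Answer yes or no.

yes

gcd(1092, 987) = 21  (1092 = 1×987 + 105, 987 = 9×105 + 42, 105 = 2×42 + 21, 42 = 2×21).
21 divides 840, so integer solutions exist.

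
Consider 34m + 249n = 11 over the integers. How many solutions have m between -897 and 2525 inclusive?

gcd(249, 34) = 1.
By Bézout, 34×(22) + 249×(-3) = 1.
Particular solution: (242, -33).
General solution: m = 242 + 249t, n = -33 - 34t for integer t.
-897 ≤ 242 + 249t ≤ 2525 gives t ∈ [-4, 9], which is 14 values.

14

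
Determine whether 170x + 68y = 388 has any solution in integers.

no

gcd(170, 68) = 34  (170 = 2*68 + 34, 68 = 2*34).
34 does not divide 388 (remainder 14), so no integer solutions.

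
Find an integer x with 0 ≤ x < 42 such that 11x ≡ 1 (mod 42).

23

gcd(42, 11) = 1  (42 = 3×11 + 9, 11 = 1×9 + 2, 9 = 4×2 + 1, 2 = 2×1).
Back-substituting, 11×(-19) + 42×(5) = 1.
So 11×-19 ≡ 1 (mod 42), and -19 mod 42 = 23.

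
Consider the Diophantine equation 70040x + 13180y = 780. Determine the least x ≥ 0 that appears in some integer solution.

153

gcd(70040, 13180):
  70040 = 5·13180 + 4140
  13180 = 3·4140 + 760
  4140 = 5·760 + 340
  760 = 2·340 + 80
  340 = 4·80 + 20
  80 = 4·20
so gcd(70040, 13180) = 20.
20 divides 780, so solutions exist.
Back-substitute for Bézout coefficients:
  20 = 340 - 4·80
  ... = 70040·(156) + 13180·(-829)
Scale by 780/20 = 39: (x₀, y₀) = (6084, -32331).
General solution: x = 6084 + 659t, y = -32331 - 3502t for integer t.
x ≥ 0: smallest is 6084 mod 659 = 153 (at t = -9), with y = -813.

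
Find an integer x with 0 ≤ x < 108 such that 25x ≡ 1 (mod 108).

13

gcd(108, 25):
  108 = 4×25 + 8
  25 = 3×8 + 1
  8 = 8×1
so gcd(108, 25) = 1.
Back-substitute for Bézout coefficients:
  1 = 25 - 3×8
  ... = 25×(13) + 108×(-3)
So 25×13 ≡ 1 (mod 108), and 13 mod 108 = 13.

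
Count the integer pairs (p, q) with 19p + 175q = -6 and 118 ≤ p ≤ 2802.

gcd(175, 19) = 1.
By Bézout, 19·(-46) + 175·(5) = 1.
Particular solution: (101, -11).
General solution: p = 101 + 175t, q = -11 - 19t for integer t.
118 ≤ 101 + 175t ≤ 2802 gives t ∈ [1, 15], which is 15 values.

15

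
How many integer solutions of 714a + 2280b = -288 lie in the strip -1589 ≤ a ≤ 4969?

17

gcd(2280, 714) = 6  (2280 = 3×714 + 138, 714 = 5×138 + 24, 138 = 5×24 + 18, 24 = 1×18 + 6, 18 = 3×6).
Back-substituting, 714×(99) + 2280×(-31) = 6.
Scale by -48: particular solution (-4752, 1488); reduce a mod 380: (188, -59).
General solution: a = 188 + 380t, b = -59 - 119t for integer t.
-1589 ≤ 188 + 380t ≤ 4969 gives t ∈ [-4, 12], which is 17 values.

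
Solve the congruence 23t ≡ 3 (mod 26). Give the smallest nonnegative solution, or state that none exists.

25

gcd(26, 23) = 1.
1 divides 3, so solutions exist.
By Bézout, 23·(-9) + 26·(8) = 1.
So 23·(-9) ≡ 1 (mod 26); multiply by 3: t ≡ -27 (mod 26).
Smallest nonnegative: t = -27 mod 26 = 25.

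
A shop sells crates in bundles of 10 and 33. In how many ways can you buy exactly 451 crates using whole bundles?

Need nonnegative integers with 10j + 33k = 451.
gcd(10, 33) = 1, and 10·(10) + 33·(-3) = 1.
So (j₀, k₀) = (4510, -1353); general j = 4510 + 33t, k = -1353 - 10t.
j ≥ 0 ⇒ t ≥ -136; k ≥ 0 ⇒ t ≤ -136. That's 1 value of t.

1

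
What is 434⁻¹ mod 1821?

gcd(1821, 434) = 1.
By Bézout, 434×(407) + 1821×(-97) = 1.
So 434×407 ≡ 1 (mod 1821), and 407 mod 1821 = 407.

407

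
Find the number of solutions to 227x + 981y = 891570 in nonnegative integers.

gcd(981, 227):
  981 = 4·227 + 73
  227 = 3·73 + 8
  73 = 9·8 + 1
  8 = 8·1
so gcd(981, 227) = 1.
Back-substitute for Bézout coefficients:
  1 = 73 - 9·8
  ... = 227·(-121) + 981·(28)
Scale by 891570: one solution is (-107879970, 24963960). Reduce x mod 981: (600, 770).
General: x = 600 + 981t, y = 770 - 227t.
x ≥ 0 ⇒ t ≥ 0; y ≥ 0 ⇒ t ≤ 3. So t ∈ [0, 3]: 4 solutions.

4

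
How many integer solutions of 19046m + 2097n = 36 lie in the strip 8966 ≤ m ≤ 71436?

gcd(19046, 2097):
  19046 = 9×2097 + 173
  2097 = 12×173 + 21
  173 = 8×21 + 5
  21 = 4×5 + 1
  5 = 5×1
so gcd(19046, 2097) = 1.
Back-substitute for Bézout coefficients:
  1 = 21 - 4×5
  ... = 19046×(-400) + 2097×(3633)
Scale by 36: particular solution (-14400, 130788); reduce m mod 2097: (279, -2534).
General solution: m = 279 + 2097t, n = -2534 - 19046t for integer t.
8966 ≤ 279 + 2097t ≤ 71436 gives t ∈ [5, 33], which is 29 values.

29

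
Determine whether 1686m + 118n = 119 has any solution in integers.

no

gcd(1686, 118) = 2.
2 does not divide 119 (remainder 1), so no integer solutions.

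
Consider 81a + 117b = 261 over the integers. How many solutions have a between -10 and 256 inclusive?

21

gcd(117, 81) = 9  (117 = 1·81 + 36, 81 = 2·36 + 9, 36 = 4·9).
Back-substituting, 81·(3) + 117·(-2) = 9.
Scale by 29: particular solution (87, -58); reduce a mod 13: (9, -4).
General solution: a = 9 + 13t, b = -4 - 9t for integer t.
-10 ≤ 9 + 13t ≤ 256 gives t ∈ [-1, 19], which is 21 values.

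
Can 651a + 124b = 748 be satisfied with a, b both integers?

no

gcd(651, 124) = 31.
31 does not divide 748 (remainder 4), so no integer solutions.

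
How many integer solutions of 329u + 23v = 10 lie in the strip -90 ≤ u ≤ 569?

29

gcd(329, 23):
  329 = 14×23 + 7
  23 = 3×7 + 2
  7 = 3×2 + 1
  2 = 2×1
so gcd(329, 23) = 1.
Back-substitute for Bézout coefficients:
  1 = 7 - 3×2
  ... = 329×(10) + 23×(-143)
Scale by 10: particular solution (100, -1430); reduce u mod 23: (8, -114).
General solution: u = 8 + 23t, v = -114 - 329t for integer t.
-90 ≤ 8 + 23t ≤ 569 gives t ∈ [-4, 24], which is 29 values.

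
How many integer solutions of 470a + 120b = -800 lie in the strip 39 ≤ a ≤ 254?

gcd(470, 120):
  470 = 3·120 + 110
  120 = 1·110 + 10
  110 = 11·10
so gcd(470, 120) = 10.
Back-substitute for Bézout coefficients:
  10 = 120 - 1·110
  ... = 470·(-1) + 120·(4)
Scale by -80: particular solution (80, -320); reduce a mod 12: (8, -38).
General solution: a = 8 + 12t, b = -38 - 47t for integer t.
39 ≤ 8 + 12t ≤ 254 gives t ∈ [3, 20], which is 18 values.

18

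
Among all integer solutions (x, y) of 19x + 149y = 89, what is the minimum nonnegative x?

gcd(149, 19):
  149 = 7×19 + 16
  19 = 1×16 + 3
  16 = 5×3 + 1
  3 = 3×1
so gcd(149, 19) = 1.
1 divides 89, so solutions exist.
Back-substitute for Bézout coefficients:
  1 = 16 - 5×3
  ... = 19×(-47) + 149×(6)
Scale by 89/1 = 89: (x₀, y₀) = (-4183, 534).
General solution: x = -4183 + 149t, y = 534 - 19t for integer t.
x ≥ 0: smallest is -4183 mod 149 = 138 (at t = 29), with y = -17.

138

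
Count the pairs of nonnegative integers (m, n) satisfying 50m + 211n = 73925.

gcd(211, 50) = 1.
By Bézout, 50·(38) + 211·(-9) = 1.
One solution: (107, 325).
General: m = 107 + 211t, n = 325 - 50t.
m ≥ 0 ⇒ t ≥ 0; n ≥ 0 ⇒ t ≤ 6. So t ∈ [0, 6]: 7 solutions.

7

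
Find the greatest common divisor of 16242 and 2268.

6

gcd(16242, 2268):
  16242 = 7·2268 + 366
  2268 = 6·366 + 72
  366 = 5·72 + 6
  72 = 12·6
so gcd(16242, 2268) = 6.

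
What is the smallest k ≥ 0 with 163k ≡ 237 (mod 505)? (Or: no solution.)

gcd(505, 163) = 1  (505 = 3·163 + 16, 163 = 10·16 + 3, 16 = 5·3 + 1, 3 = 3·1).
1 divides 237, so solutions exist.
Back-substituting, 163·(-158) + 505·(51) = 1.
So 163·(-158) ≡ 1 (mod 505); multiply by 237: k ≡ -37446 (mod 505).
Smallest nonnegative: k = -37446 mod 505 = 429.

429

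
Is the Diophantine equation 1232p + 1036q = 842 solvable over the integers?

gcd(1232, 1036) = 28.
28 does not divide 842 (remainder 2), so no integer solutions.

no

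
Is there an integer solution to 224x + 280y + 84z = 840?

gcd(280, 224) = 56  (280 = 1×224 + 56, 224 = 4×56).
gcd(56, 84) = 28.
28 divides 840, so integer solutions exist.

yes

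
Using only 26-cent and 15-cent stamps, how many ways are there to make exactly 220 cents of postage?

1

Need nonnegative integers with 26j + 15k = 220.
gcd(26, 15) = 1, and 26·(-4) + 15·(7) = 1.
So (j₀, k₀) = (-880, 1540); general j = -880 + 15t, k = 1540 - 26t.
j ≥ 0 ⇒ t ≥ 59; k ≥ 0 ⇒ t ≤ 59. That's 1 value of t.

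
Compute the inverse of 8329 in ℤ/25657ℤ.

23704

gcd(25657, 8329):
  25657 = 3*8329 + 670
  8329 = 12*670 + 289
  670 = 2*289 + 92
  289 = 3*92 + 13
  92 = 7*13 + 1
  13 = 13*1
so gcd(25657, 8329) = 1.
Back-substitute for Bézout coefficients:
  1 = 92 - 7*13
  ... = 8329*(-1953) + 25657*(634)
So 8329*-1953 ≡ 1 (mod 25657), and -1953 mod 25657 = 23704.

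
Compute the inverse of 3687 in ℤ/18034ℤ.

gcd(18034, 3687) = 1.
By Bézout, 3687·(-1619) + 18034·(331) = 1.
So 3687·-1619 ≡ 1 (mod 18034), and -1619 mod 18034 = 16415.

16415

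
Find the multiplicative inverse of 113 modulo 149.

gcd(149, 113) = 1  (149 = 1·113 + 36, 113 = 3·36 + 5, 36 = 7·5 + 1, 5 = 5·1).
Back-substituting, 113·(-29) + 149·(22) = 1.
So 113·-29 ≡ 1 (mod 149), and -29 mod 149 = 120.

120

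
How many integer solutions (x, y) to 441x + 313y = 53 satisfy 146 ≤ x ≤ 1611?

gcd(441, 313) = 1  (441 = 1*313 + 128, 313 = 2*128 + 57, 128 = 2*57 + 14, 57 = 4*14 + 1, 14 = 14*1).
Back-substituting, 441*(-22) + 313*(31) = 1.
Scale by 53: particular solution (-1166, 1643); reduce x mod 313: (86, -121).
General solution: x = 86 + 313t, y = -121 - 441t for integer t.
146 ≤ 86 + 313t ≤ 1611 gives t ∈ [1, 4], which is 4 values.

4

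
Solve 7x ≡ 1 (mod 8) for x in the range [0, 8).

gcd(8, 7) = 1.
By Bézout, 7×(-1) + 8×(1) = 1.
So 7×-1 ≡ 1 (mod 8), and -1 mod 8 = 7.

7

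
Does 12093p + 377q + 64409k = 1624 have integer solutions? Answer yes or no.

gcd(12093, 377):
  12093 = 32·377 + 29
  377 = 13·29
so gcd(12093, 377) = 29.
gcd(29, 64409) = 29.
29 divides 1624, so integer solutions exist.

yes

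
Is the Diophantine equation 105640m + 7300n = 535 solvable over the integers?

no

gcd(105640, 7300):
  105640 = 14·7300 + 3440
  7300 = 2·3440 + 420
  3440 = 8·420 + 80
  420 = 5·80 + 20
  80 = 4·20
so gcd(105640, 7300) = 20.
20 does not divide 535 (remainder 15), so no integer solutions.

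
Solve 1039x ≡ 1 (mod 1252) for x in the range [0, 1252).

1011

gcd(1252, 1039) = 1  (1252 = 1*1039 + 213, 1039 = 4*213 + 187, 213 = 1*187 + 26, 187 = 7*26 + 5, 26 = 5*5 + 1, 5 = 5*1).
Back-substituting, 1039*(-241) + 1252*(200) = 1.
So 1039*-241 ≡ 1 (mod 1252), and -241 mod 1252 = 1011.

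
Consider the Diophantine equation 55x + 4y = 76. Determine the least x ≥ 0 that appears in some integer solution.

0

gcd(55, 4):
  55 = 13×4 + 3
  4 = 1×3 + 1
  3 = 3×1
so gcd(55, 4) = 1.
1 divides 76, so solutions exist.
Back-substitute for Bézout coefficients:
  1 = 4 - 1×3
  ... = 55×(-1) + 4×(14)
Scale by 76/1 = 76: (x₀, y₀) = (-76, 1064).
General solution: x = -76 + 4t, y = 1064 - 55t for integer t.
x ≥ 0: smallest is -76 mod 4 = 0 (at t = 19), with y = 19.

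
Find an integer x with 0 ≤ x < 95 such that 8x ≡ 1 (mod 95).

12

gcd(95, 8) = 1  (95 = 11×8 + 7, 8 = 1×7 + 1, 7 = 7×1).
Back-substituting, 8×(12) + 95×(-1) = 1.
So 8×12 ≡ 1 (mod 95), and 12 mod 95 = 12.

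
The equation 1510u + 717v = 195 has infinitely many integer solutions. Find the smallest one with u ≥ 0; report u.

gcd(1510, 717) = 1.
1 divides 195, so solutions exist.
By Bézout, 1510×(217) + 717×(-457) = 1.
Scale by 195/1 = 195: (u₀, v₀) = (42315, -89115).
General solution: u = 42315 + 717t, v = -89115 - 1510t for integer t.
u ≥ 0: smallest is 42315 mod 717 = 12 (at t = -59), with v = -25.

12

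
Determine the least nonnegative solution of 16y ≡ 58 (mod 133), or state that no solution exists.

gcd(133, 16) = 1  (133 = 8*16 + 5, 16 = 3*5 + 1, 5 = 5*1).
1 divides 58, so solutions exist.
Back-substituting, 16*(25) + 133*(-3) = 1.
So 16*(25) ≡ 1 (mod 133); multiply by 58: y ≡ 1450 (mod 133).
Smallest nonnegative: y = 1450 mod 133 = 120.

120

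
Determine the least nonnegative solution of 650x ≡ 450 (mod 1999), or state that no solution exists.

462

gcd(1999, 650) = 1.
1 divides 450, so solutions exist.
By Bézout, 650*(-612) + 1999*(199) = 1.
So 650*(-612) ≡ 1 (mod 1999); multiply by 450: x ≡ -275400 (mod 1999).
Smallest nonnegative: x = -275400 mod 1999 = 462.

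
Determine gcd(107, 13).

1

gcd(107, 13) = 1  (107 = 8·13 + 3, 13 = 4·3 + 1, 3 = 3·1).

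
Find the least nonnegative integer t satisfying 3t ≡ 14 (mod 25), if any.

13

gcd(25, 3) = 1  (25 = 8*3 + 1, 3 = 3*1).
1 divides 14, so solutions exist.
Back-substituting, 3*(-8) + 25*(1) = 1.
So 3*(-8) ≡ 1 (mod 25); multiply by 14: t ≡ -112 (mod 25).
Smallest nonnegative: t = -112 mod 25 = 13.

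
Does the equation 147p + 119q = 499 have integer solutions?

no

gcd(147, 119) = 7  (147 = 1×119 + 28, 119 = 4×28 + 7, 28 = 4×7).
7 does not divide 499 (remainder 2), so no integer solutions.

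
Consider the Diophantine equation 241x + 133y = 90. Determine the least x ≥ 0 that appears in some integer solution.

gcd(241, 133) = 1.
1 divides 90, so solutions exist.
By Bézout, 241*(-16) + 133*(29) = 1.
Scale by 90/1 = 90: (x₀, y₀) = (-1440, 2610).
General solution: x = -1440 + 133t, y = 2610 - 241t for integer t.
x ≥ 0: smallest is -1440 mod 133 = 23 (at t = 11), with y = -41.

23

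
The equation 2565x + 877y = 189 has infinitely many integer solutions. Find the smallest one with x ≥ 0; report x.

37

gcd(2565, 877):
  2565 = 2·877 + 811
  877 = 1·811 + 66
  811 = 12·66 + 19
  66 = 3·19 + 9
  19 = 2·9 + 1
  9 = 9·1
so gcd(2565, 877) = 1.
1 divides 189, so solutions exist.
Back-substitute for Bézout coefficients:
  1 = 19 - 2·9
  ... = 2565·(93) + 877·(-272)
Scale by 189/1 = 189: (x₀, y₀) = (17577, -51408).
General solution: x = 17577 + 877t, y = -51408 - 2565t for integer t.
x ≥ 0: smallest is 17577 mod 877 = 37 (at t = -20), with y = -108.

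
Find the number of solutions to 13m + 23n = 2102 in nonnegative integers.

7

gcd(23, 13):
  23 = 1·13 + 10
  13 = 1·10 + 3
  10 = 3·3 + 1
  3 = 3·1
so gcd(23, 13) = 1.
Back-substitute for Bézout coefficients:
  1 = 10 - 3·3
  ... = 13·(-7) + 23·(4)
Scale by 2102: one solution is (-14714, 8408). Reduce m mod 23: (6, 88).
General: m = 6 + 23t, n = 88 - 13t.
m ≥ 0 ⇒ t ≥ 0; n ≥ 0 ⇒ t ≤ 6. So t ∈ [0, 6]: 7 solutions.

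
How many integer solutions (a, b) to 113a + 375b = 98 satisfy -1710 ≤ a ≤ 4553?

17

gcd(375, 113) = 1.
By Bézout, 113*(-73) + 375*(22) = 1.
Particular solution: (346, -104).
General solution: a = 346 + 375t, b = -104 - 113t for integer t.
-1710 ≤ 346 + 375t ≤ 4553 gives t ∈ [-5, 11], which is 17 values.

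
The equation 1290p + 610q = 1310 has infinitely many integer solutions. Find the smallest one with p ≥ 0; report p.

gcd(1290, 610):
  1290 = 2*610 + 70
  610 = 8*70 + 50
  70 = 1*50 + 20
  50 = 2*20 + 10
  20 = 2*10
so gcd(1290, 610) = 10.
10 divides 1310, so solutions exist.
Back-substitute for Bézout coefficients:
  10 = 50 - 2*20
  ... = 1290*(-26) + 610*(55)
Scale by 1310/10 = 131: (p₀, q₀) = (-3406, 7205).
General solution: p = -3406 + 61t, q = 7205 - 129t for integer t.
p ≥ 0: smallest is -3406 mod 61 = 10 (at t = 56), with q = -19.

10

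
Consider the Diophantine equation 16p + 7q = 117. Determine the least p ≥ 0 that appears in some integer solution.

6

gcd(16, 7) = 1  (16 = 2·7 + 2, 7 = 3·2 + 1, 2 = 2·1).
1 divides 117, so solutions exist.
Back-substituting, 16·(-3) + 7·(7) = 1.
Scale by 117/1 = 117: (p₀, q₀) = (-351, 819).
General solution: p = -351 + 7t, q = 819 - 16t for integer t.
p ≥ 0: smallest is -351 mod 7 = 6 (at t = 51), with q = 3.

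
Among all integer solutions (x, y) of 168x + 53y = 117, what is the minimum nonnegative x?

gcd(168, 53):
  168 = 3×53 + 9
  53 = 5×9 + 8
  9 = 1×8 + 1
  8 = 8×1
so gcd(168, 53) = 1.
1 divides 117, so solutions exist.
Back-substitute for Bézout coefficients:
  1 = 9 - 1×8
  ... = 168×(6) + 53×(-19)
Scale by 117/1 = 117: (x₀, y₀) = (702, -2223).
General solution: x = 702 + 53t, y = -2223 - 168t for integer t.
x ≥ 0: smallest is 702 mod 53 = 13 (at t = -13), with y = -39.

13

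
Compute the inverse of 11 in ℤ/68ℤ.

31

gcd(68, 11) = 1.
By Bézout, 11×(31) + 68×(-5) = 1.
So 11×31 ≡ 1 (mod 68), and 31 mod 68 = 31.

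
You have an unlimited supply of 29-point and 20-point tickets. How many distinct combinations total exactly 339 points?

1

Need nonnegative integers with 29j + 20k = 339.
gcd(29, 20) = 1, and 29·(9) + 20·(-13) = 1.
So (j₀, k₀) = (3051, -4407); general j = 3051 + 20t, k = -4407 - 29t.
j ≥ 0 ⇒ t ≥ -152; k ≥ 0 ⇒ t ≤ -152. That's 1 value of t.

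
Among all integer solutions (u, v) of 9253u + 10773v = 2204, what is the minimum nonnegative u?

gcd(10773, 9253):
  10773 = 1×9253 + 1520
  9253 = 6×1520 + 133
  1520 = 11×133 + 57
  133 = 2×57 + 19
  57 = 3×19
so gcd(10773, 9253) = 19.
19 divides 2204, so solutions exist.
Back-substitute for Bézout coefficients:
  19 = 133 - 2×57
  ... = 9253×(163) + 10773×(-140)
Scale by 2204/19 = 116: (u₀, v₀) = (18908, -16240).
General solution: u = 18908 + 567t, v = -16240 - 487t for integer t.
u ≥ 0: smallest is 18908 mod 567 = 197 (at t = -33), with v = -169.

197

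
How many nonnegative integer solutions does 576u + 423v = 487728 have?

18

gcd(576, 423) = 9.
By Bézout, 576*(-11) + 423*(15) = 9.
One solution: (36, 1104).
General: u = 36 + 47t, v = 1104 - 64t.
u ≥ 0 ⇒ t ≥ 0; v ≥ 0 ⇒ t ≤ 17. So t ∈ [0, 17]: 18 solutions.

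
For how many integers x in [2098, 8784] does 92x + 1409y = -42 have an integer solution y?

gcd(1409, 92) = 1.
By Bézout, 92*(291) + 1409*(-19) = 1.
Particular solution: (459, -30).
General solution: x = 459 + 1409t, y = -30 - 92t for integer t.
2098 ≤ 459 + 1409t ≤ 8784 gives t ∈ [2, 5], which is 4 values.

4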